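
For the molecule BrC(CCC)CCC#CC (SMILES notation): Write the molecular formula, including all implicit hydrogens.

C9H15Br

Walk through each heavy atom and fill implicit hydrogens from standard valence (C 4, N 3, O 2, S 2, halogen 1):
  atom 1: Br (halogen, monovalent) → 0 H
  atom 2: C, bond orders sum to 3 (valence 4) → 1 H
  atom 3: C, bond orders sum to 2 (valence 4) → 2 H
  atom 4: C, bond orders sum to 2 (valence 4) → 2 H
  atom 5: C, bond orders sum to 1 (valence 4) → 3 H
  atom 6: C, bond orders sum to 2 (valence 4) → 2 H
  atom 7: C, bond orders sum to 2 (valence 4) → 2 H
  atom 8: C, bond orders sum to 4 (valence 4) → 0 H
  atom 9: C, bond orders sum to 4 (valence 4) → 0 H
  atom 10: C, bond orders sum to 1 (valence 4) → 3 H
Totals → C:9, H:15, Br:1.
In Hill order: C9H15Br.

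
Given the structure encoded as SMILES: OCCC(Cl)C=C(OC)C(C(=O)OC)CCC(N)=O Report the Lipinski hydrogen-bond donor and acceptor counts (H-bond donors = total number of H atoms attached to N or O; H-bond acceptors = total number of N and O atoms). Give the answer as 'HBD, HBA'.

3, 6

Donors: find every N or O and count the H atoms it carries.
  atom 1 (O): bond orders sum to 1 → 1 H
  atom 8 (O): bond orders sum to 2 → 0 H
  atom 12 (O): bond orders sum to 2 → 0 H
  atom 13 (O): bond orders sum to 2 → 0 H
  atom 18 (N): bond orders sum to 1 → 2 H
  atom 19 (O): bond orders sum to 2 → 0 H
Lipinski HBD = 3.
Acceptors: N atoms = 1, O atoms = 5 → HBA = 6.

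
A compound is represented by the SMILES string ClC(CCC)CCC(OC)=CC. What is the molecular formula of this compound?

Walk through each heavy atom and fill implicit hydrogens from standard valence (C 4, N 3, O 2, S 2, halogen 1):
  atom 1: Cl (halogen, monovalent) → 0 H
  atom 2: C, bond orders sum to 3 (valence 4) → 1 H
  atom 3: C, bond orders sum to 2 (valence 4) → 2 H
  atom 4: C, bond orders sum to 2 (valence 4) → 2 H
  atom 5: C, bond orders sum to 1 (valence 4) → 3 H
  atom 6: C, bond orders sum to 2 (valence 4) → 2 H
  atom 7: C, bond orders sum to 2 (valence 4) → 2 H
  atom 8: C, bond orders sum to 4 (valence 4) → 0 H
  atom 9: O, bond orders sum to 2 (valence 2) → 0 H
  atom 10: C, bond orders sum to 1 (valence 4) → 3 H
  atom 11: C, bond orders sum to 3 (valence 4) → 1 H
  atom 12: C, bond orders sum to 1 (valence 4) → 3 H
Totals → C:10, H:19, Cl:1, O:1.

C10H19ClO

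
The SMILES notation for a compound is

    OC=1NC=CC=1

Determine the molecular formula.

C4H5NO

Walk through each heavy atom and fill implicit hydrogens from standard valence (C 4, N 3, O 2, S 2, halogen 1):
  atom 1: O, bond orders sum to 1 (valence 2) → 1 H
  atom 2: C, bond orders sum to 4 (valence 4) → 0 H
  atom 3: N, bond orders sum to 2 (valence 3) → 1 H
  atom 4: C, bond orders sum to 3 (valence 4) → 1 H
  atom 5: C, bond orders sum to 3 (valence 4) → 1 H
  atom 6: C, bond orders sum to 3 (valence 4) → 1 H
Totals → C:4, H:5, N:1, O:1.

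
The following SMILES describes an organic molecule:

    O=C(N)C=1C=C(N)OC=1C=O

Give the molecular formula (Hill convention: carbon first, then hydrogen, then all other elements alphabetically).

C6H6N2O3

Walk through each heavy atom and fill implicit hydrogens from standard valence (C 4, N 3, O 2, S 2, halogen 1):
  atom 1: O, bond orders sum to 2 (valence 2) → 0 H
  atom 2: C, bond orders sum to 4 (valence 4) → 0 H
  atom 3: N, bond orders sum to 1 (valence 3) → 2 H
  atom 4: C, bond orders sum to 4 (valence 4) → 0 H
  atom 5: C, bond orders sum to 3 (valence 4) → 1 H
  atom 6: C, bond orders sum to 4 (valence 4) → 0 H
  atom 7: N, bond orders sum to 1 (valence 3) → 2 H
  atom 8: O, bond orders sum to 2 (valence 2) → 0 H
  atom 9: C, bond orders sum to 4 (valence 4) → 0 H
  atom 10: C, bond orders sum to 3 (valence 4) → 1 H
  atom 11: O, bond orders sum to 2 (valence 2) → 0 H
Totals → C:6, H:6, N:2, O:3.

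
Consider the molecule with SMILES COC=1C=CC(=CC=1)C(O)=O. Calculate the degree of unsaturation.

Molecular formula: C8H8O3.
DoU = (2C + 2 + N − H − X) / 2, where X is the halogen count and O/S are ignored.
    = (2·8 + 2 + 0 − 8 − 0) / 2 = 10 / 2 = 5.

5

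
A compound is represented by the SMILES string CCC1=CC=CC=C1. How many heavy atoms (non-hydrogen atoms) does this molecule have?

Every atom symbol written in the SMILES (organic subset) is one heavy atom; implicit H are not written.
Heavy atoms by element → C:8.
Total: 8.

8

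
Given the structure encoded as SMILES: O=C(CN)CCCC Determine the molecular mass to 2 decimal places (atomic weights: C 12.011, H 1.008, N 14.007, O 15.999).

First, the molecular formula is C6H13NO (counting implicit H from valence).
  C: 6 × 12.011 = 72.066
  H: 13 × 1.008 = 13.104
  N: 1 × 14.007 = 14.007
  O: 1 × 15.999 = 15.999
Sum: 6×12.011 + 13×1.008 + 1×14.007 + 1×15.999 = 115.176 → 115.18 g/mol.

115.18 g/mol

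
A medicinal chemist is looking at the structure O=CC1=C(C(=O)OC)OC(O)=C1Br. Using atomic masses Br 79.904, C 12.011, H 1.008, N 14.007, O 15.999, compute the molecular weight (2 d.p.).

First, the molecular formula is C7H5BrO5 (counting implicit H from valence).
  Br: 1 × 79.904 = 79.904
  C: 7 × 12.011 = 84.077
  H: 5 × 1.008 = 5.040
  O: 5 × 15.999 = 79.995
Sum: 1×79.904 + 7×12.011 + 5×1.008 + 5×15.999 = 249.016 → 249.02 g/mol.

249.02 g/mol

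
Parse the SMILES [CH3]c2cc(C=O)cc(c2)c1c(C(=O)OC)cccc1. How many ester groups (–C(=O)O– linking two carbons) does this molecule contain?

1

The ester motif appears at heavy-atom position 12 in the SMILES.
Other groups present: 1 aldehyde.
Ester count: 1.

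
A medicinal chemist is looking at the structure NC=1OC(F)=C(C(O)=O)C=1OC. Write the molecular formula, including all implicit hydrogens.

Walk through each heavy atom and fill implicit hydrogens from standard valence (C 4, N 3, O 2, S 2, halogen 1):
  atom 1: N, bond orders sum to 1 (valence 3) → 2 H
  atom 2: C, bond orders sum to 4 (valence 4) → 0 H
  atom 3: O, bond orders sum to 2 (valence 2) → 0 H
  atom 4: C, bond orders sum to 4 (valence 4) → 0 H
  atom 5: F (halogen, monovalent) → 0 H
  atom 6: C, bond orders sum to 4 (valence 4) → 0 H
  atom 7: C, bond orders sum to 4 (valence 4) → 0 H
  atom 8: O, bond orders sum to 1 (valence 2) → 1 H
  atom 9: O, bond orders sum to 2 (valence 2) → 0 H
  atom 10: C, bond orders sum to 4 (valence 4) → 0 H
  atom 11: O, bond orders sum to 2 (valence 2) → 0 H
  atom 12: C, bond orders sum to 1 (valence 4) → 3 H
Totals → C:6, H:6, F:1, N:1, O:4.
In Hill order: C6H6FNO4.

C6H6FNO4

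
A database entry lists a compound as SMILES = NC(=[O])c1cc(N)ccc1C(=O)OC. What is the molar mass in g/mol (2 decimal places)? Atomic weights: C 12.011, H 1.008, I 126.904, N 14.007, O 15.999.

First, the molecular formula is C9H10N2O3 (counting implicit H from valence).
  C: 9 × 12.011 = 108.099
  H: 10 × 1.008 = 10.080
  N: 2 × 14.007 = 28.014
  O: 3 × 15.999 = 47.997
Sum: 9×12.011 + 10×1.008 + 2×14.007 + 3×15.999 = 194.190 → 194.19 g/mol.

194.19 g/mol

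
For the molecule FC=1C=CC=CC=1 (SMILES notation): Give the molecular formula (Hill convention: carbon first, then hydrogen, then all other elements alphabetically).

Walk through each heavy atom and fill implicit hydrogens from standard valence (C 4, N 3, O 2, S 2, halogen 1):
  atom 1: F (halogen, monovalent) → 0 H
  atom 2: C, bond orders sum to 4 (valence 4) → 0 H
  atom 3: C, bond orders sum to 3 (valence 4) → 1 H
  atom 4: C, bond orders sum to 3 (valence 4) → 1 H
  atom 5: C, bond orders sum to 3 (valence 4) → 1 H
  atom 6: C, bond orders sum to 3 (valence 4) → 1 H
  atom 7: C, bond orders sum to 3 (valence 4) → 1 H
Totals → C:6, H:5, F:1.

C6H5F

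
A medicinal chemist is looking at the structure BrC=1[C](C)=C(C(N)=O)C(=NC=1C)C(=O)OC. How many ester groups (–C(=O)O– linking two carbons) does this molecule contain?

1

The ester motif appears at heavy-atom position 13 in the SMILES.
Other groups present: 1 amide.
Ester count: 1.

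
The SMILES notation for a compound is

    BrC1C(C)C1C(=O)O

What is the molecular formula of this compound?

C5H7BrO2

Walk through each heavy atom and fill implicit hydrogens from standard valence (C 4, N 3, O 2, S 2, halogen 1):
  atom 1: Br (halogen, monovalent) → 0 H
  atom 2: C, bond orders sum to 3 (valence 4) → 1 H
  atom 3: C, bond orders sum to 3 (valence 4) → 1 H
  atom 4: C, bond orders sum to 1 (valence 4) → 3 H
  atom 5: C, bond orders sum to 3 (valence 4) → 1 H
  atom 6: C, bond orders sum to 4 (valence 4) → 0 H
  atom 7: O, bond orders sum to 2 (valence 2) → 0 H
  atom 8: O, bond orders sum to 1 (valence 2) → 1 H
Totals → C:5, H:7, Br:1, O:2.
In Hill order: C5H7BrO2.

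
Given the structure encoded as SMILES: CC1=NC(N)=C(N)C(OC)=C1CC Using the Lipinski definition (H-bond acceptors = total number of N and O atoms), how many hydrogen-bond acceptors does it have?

N atoms: 3; O atoms: 1.
Lipinski HBA = 3 + 1 = 4.

4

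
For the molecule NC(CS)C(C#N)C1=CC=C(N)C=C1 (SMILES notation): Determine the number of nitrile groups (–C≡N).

1

The nitrile motif appears at heavy-atom position 6 in the SMILES.
Other groups present: 2 primary amine, 1 thiol.
Nitrile count: 1.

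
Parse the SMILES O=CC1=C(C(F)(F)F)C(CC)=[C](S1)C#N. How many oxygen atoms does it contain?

Scan the SMILES for O atoms (remember two-letter symbols like Cl and Br are single atoms).
Oxygen count: 1.

1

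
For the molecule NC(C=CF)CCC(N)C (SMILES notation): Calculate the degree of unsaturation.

1

Degree of unsaturation = (number of rings) + (number of π bonds).
Ring closures in the SMILES: 0.
π bonds: 1 double bond (each 1 DoU) → 1 DoU from unsaturation.
Total DoU = 0 + 1 = 1.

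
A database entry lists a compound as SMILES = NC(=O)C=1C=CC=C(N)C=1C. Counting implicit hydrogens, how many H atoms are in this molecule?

Walk through each heavy atom and fill implicit hydrogens from standard valence (C 4, N 3, O 2, S 2, halogen 1):
  atom 1: N, bond orders sum to 1 (valence 3) → 2 H
  atom 2: C, bond orders sum to 4 (valence 4) → 0 H
  atom 3: O, bond orders sum to 2 (valence 2) → 0 H
  atom 4: C, bond orders sum to 4 (valence 4) → 0 H
  atom 5: C, bond orders sum to 3 (valence 4) → 1 H
  atom 6: C, bond orders sum to 3 (valence 4) → 1 H
  atom 7: C, bond orders sum to 3 (valence 4) → 1 H
  atom 8: C, bond orders sum to 4 (valence 4) → 0 H
  atom 9: N, bond orders sum to 1 (valence 3) → 2 H
  atom 10: C, bond orders sum to 4 (valence 4) → 0 H
  atom 11: C, bond orders sum to 1 (valence 4) → 3 H
Total hydrogens: 10.

10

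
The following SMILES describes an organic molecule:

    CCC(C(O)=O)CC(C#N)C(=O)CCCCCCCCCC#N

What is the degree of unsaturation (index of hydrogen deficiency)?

6

Degree of unsaturation = (number of rings) + (number of π bonds).
Ring closures in the SMILES: 0.
π bonds: 2 double bonds (each 1 DoU), 2 triple bonds (each 2 DoU) → 6 DoU from unsaturation.
Total DoU = 0 + 6 = 6.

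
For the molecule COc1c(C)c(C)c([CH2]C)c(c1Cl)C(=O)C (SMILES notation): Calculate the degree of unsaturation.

Molecular formula: C13H17ClO2.
DoU = (2C + 2 + N − H − X) / 2, where X is the halogen count and O/S are ignored.
    = (2·13 + 2 + 0 − 17 − 1) / 2 = 10 / 2 = 5.

5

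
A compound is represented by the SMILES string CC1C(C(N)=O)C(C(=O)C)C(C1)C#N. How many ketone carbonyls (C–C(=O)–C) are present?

1

The ketone motif appears at heavy-atom position 8 in the SMILES.
Other groups present: 1 amide, 1 nitrile.
Ketone count: 1.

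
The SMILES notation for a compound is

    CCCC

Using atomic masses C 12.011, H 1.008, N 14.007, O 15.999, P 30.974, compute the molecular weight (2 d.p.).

58.12 g/mol

First, the molecular formula is C4H10 (counting implicit H from valence).
  C: 4 × 12.011 = 48.044
  H: 10 × 1.008 = 10.080
Sum: 4×12.011 + 10×1.008 = 58.124 → 58.12 g/mol.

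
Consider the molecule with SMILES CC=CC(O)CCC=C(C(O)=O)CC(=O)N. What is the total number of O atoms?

4

Scan the SMILES for O atoms (remember two-letter symbols like Cl and Br are single atoms).
Oxygen count: 4.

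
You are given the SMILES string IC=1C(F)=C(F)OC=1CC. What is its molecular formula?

Walk through each heavy atom and fill implicit hydrogens from standard valence (C 4, N 3, O 2, S 2, halogen 1):
  atom 1: I (halogen, monovalent) → 0 H
  atom 2: C, bond orders sum to 4 (valence 4) → 0 H
  atom 3: C, bond orders sum to 4 (valence 4) → 0 H
  atom 4: F (halogen, monovalent) → 0 H
  atom 5: C, bond orders sum to 4 (valence 4) → 0 H
  atom 6: F (halogen, monovalent) → 0 H
  atom 7: O, bond orders sum to 2 (valence 2) → 0 H
  atom 8: C, bond orders sum to 4 (valence 4) → 0 H
  atom 9: C, bond orders sum to 2 (valence 4) → 2 H
  atom 10: C, bond orders sum to 1 (valence 4) → 3 H
Totals → C:6, H:5, F:2, I:1, O:1.

C6H5F2IO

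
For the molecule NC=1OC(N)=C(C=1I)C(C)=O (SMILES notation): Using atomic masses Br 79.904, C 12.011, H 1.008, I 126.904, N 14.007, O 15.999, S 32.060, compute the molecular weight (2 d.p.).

First, the molecular formula is C6H7IN2O2 (counting implicit H from valence).
  C: 6 × 12.011 = 72.066
  H: 7 × 1.008 = 7.056
  I: 1 × 126.904 = 126.904
  N: 2 × 14.007 = 28.014
  O: 2 × 15.999 = 31.998
Sum: 6×12.011 + 7×1.008 + 1×126.904 + 2×14.007 + 2×15.999 = 266.038 → 266.04 g/mol.

266.04 g/mol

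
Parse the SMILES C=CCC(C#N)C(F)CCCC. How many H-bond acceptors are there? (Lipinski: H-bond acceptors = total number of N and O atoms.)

1

N atoms: 1; O atoms: 0.
Lipinski HBA = 1 + 0 = 1.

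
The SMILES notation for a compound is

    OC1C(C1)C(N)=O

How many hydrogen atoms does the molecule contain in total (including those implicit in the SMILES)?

Walk through each heavy atom and fill implicit hydrogens from standard valence (C 4, N 3, O 2, S 2, halogen 1):
  atom 1: O, bond orders sum to 1 (valence 2) → 1 H
  atom 2: C, bond orders sum to 3 (valence 4) → 1 H
  atom 3: C, bond orders sum to 3 (valence 4) → 1 H
  atom 4: C, bond orders sum to 2 (valence 4) → 2 H
  atom 5: C, bond orders sum to 4 (valence 4) → 0 H
  atom 6: N, bond orders sum to 1 (valence 3) → 2 H
  atom 7: O, bond orders sum to 2 (valence 2) → 0 H
Total hydrogens: 7.

7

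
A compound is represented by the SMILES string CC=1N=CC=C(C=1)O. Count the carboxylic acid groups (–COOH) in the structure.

0

Scan the SMILES for the carboxylic acid motif — none present.
Groups that are present: 1 hydroxyl.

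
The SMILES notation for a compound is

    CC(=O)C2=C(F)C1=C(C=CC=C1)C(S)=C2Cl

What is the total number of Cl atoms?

Scan the SMILES for Cl atoms (remember two-letter symbols like Cl and Br are single atoms).
Chlorine count: 1.

1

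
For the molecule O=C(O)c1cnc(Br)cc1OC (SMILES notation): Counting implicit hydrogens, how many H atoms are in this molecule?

6

Walk through each heavy atom and fill implicit hydrogens from standard valence (C 4, N 3, O 2, S 2, halogen 1); for lowercase aromatic atoms, an aromatic c carries 1 H when it has two neighbours and 0 H with three, and aromatic n carries 0 H:
  atom 1: O, bond orders sum to 2 (valence 2) → 0 H
  atom 2: C, bond orders sum to 4 (valence 4) → 0 H
  atom 3: O, bond orders sum to 1 (valence 2) → 1 H
  atom 4: aromatic c, 3 neighbours → 0 H
  atom 5: aromatic c, 2 neighbours → 1 H
  atom 6: aromatic n, 2 neighbours → 0 H
  atom 7: aromatic c, 3 neighbours → 0 H
  atom 8: Br (halogen, monovalent) → 0 H
  atom 9: aromatic c, 2 neighbours → 1 H
  atom 10: aromatic c, 3 neighbours → 0 H
  atom 11: O, bond orders sum to 2 (valence 2) → 0 H
  atom 12: C, bond orders sum to 1 (valence 4) → 3 H
Total hydrogens: 6.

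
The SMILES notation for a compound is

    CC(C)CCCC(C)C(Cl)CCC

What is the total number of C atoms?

12

Count every carbon token in the SMILES (each C, including those in ring-closure positions and inside branches).
Carbon count: 12.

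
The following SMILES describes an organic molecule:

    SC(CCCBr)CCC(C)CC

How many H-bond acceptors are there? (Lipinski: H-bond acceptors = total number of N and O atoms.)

0

N atoms: 0; O atoms: 0.
Lipinski HBA = 0 + 0 = 0.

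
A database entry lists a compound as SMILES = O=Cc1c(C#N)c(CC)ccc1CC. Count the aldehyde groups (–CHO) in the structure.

1

The aldehyde motif appears at heavy-atom position 2 in the SMILES.
Other groups present: 1 nitrile.
Aldehyde count: 1.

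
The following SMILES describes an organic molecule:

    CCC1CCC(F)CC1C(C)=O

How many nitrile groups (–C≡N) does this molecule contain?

Scan the SMILES for the nitrile motif — none present.
Groups that are present: 1 ketone.

0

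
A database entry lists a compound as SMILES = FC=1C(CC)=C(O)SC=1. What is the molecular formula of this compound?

C6H7FOS

Walk through each heavy atom and fill implicit hydrogens from standard valence (C 4, N 3, O 2, S 2, halogen 1):
  atom 1: F (halogen, monovalent) → 0 H
  atom 2: C, bond orders sum to 4 (valence 4) → 0 H
  atom 3: C, bond orders sum to 4 (valence 4) → 0 H
  atom 4: C, bond orders sum to 2 (valence 4) → 2 H
  atom 5: C, bond orders sum to 1 (valence 4) → 3 H
  atom 6: C, bond orders sum to 4 (valence 4) → 0 H
  atom 7: O, bond orders sum to 1 (valence 2) → 1 H
  atom 8: S, bond orders sum to 2 (valence 2) → 0 H
  atom 9: C, bond orders sum to 3 (valence 4) → 1 H
Totals → C:6, H:7, F:1, O:1, S:1.
In Hill order: C6H7FOS.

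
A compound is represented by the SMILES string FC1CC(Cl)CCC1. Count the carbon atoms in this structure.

6

Count every carbon token in the SMILES (each C, including those in ring-closure positions and inside branches).
Carbon count: 6.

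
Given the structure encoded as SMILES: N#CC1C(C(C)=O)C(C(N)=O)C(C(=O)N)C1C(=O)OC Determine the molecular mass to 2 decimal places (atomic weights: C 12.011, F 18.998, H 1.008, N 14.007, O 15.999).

281.27 g/mol

First, the molecular formula is C12H15N3O5 (counting implicit H from valence).
  C: 12 × 12.011 = 144.132
  H: 15 × 1.008 = 15.120
  N: 3 × 14.007 = 42.021
  O: 5 × 15.999 = 79.995
Sum: 12×12.011 + 15×1.008 + 3×14.007 + 5×15.999 = 281.268 → 281.27 g/mol.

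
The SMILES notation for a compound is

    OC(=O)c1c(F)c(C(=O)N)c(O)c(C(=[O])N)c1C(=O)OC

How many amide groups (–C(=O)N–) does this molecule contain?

2

The amide motif appears at heavy-atom positions 8, 14 in the SMILES.
Other groups present: 1 carboxylic acid, 1 ester, 1 hydroxyl.
Amide count: 2.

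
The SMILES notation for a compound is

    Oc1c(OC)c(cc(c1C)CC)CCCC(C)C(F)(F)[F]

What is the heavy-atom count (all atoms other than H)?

Every atom symbol written in the SMILES (organic subset) is one heavy atom; implicit H are not written.
Heavy atoms by element → C:16, F:3, O:2.
Total: 21.

21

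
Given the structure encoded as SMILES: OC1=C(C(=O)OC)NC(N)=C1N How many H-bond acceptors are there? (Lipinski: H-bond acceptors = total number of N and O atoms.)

N atoms: 3; O atoms: 3.
Lipinski HBA = 3 + 3 = 6.

6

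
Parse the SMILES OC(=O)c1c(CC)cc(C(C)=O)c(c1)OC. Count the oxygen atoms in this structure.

4

Scan the SMILES for O atoms (remember two-letter symbols like Cl and Br are single atoms).
Oxygen count: 4.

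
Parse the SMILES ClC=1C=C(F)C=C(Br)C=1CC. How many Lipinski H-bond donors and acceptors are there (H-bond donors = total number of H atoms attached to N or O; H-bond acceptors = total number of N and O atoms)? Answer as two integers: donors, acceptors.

0, 0

Donors: find every N or O and count the H atoms it carries.
  (no N or O atoms present)
Lipinski HBD = 0.
Acceptors: N atoms = 0, O atoms = 0 → HBA = 0.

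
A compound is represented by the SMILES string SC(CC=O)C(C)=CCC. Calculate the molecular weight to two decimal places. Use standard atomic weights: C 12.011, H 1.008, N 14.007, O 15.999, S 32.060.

158.26 g/mol

First, the molecular formula is C8H14OS (counting implicit H from valence).
  C: 8 × 12.011 = 96.088
  H: 14 × 1.008 = 14.112
  O: 1 × 15.999 = 15.999
  S: 1 × 32.060 = 32.060
Sum: 8×12.011 + 14×1.008 + 1×15.999 + 1×32.060 = 158.259 → 158.26 g/mol.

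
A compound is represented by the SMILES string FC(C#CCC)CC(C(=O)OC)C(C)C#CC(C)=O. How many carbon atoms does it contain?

15

Count every carbon token in the SMILES (each C, including those in ring-closure positions and inside branches).
Carbon count: 15.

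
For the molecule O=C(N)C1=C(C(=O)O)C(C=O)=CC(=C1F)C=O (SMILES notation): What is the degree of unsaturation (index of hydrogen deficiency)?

Degree of unsaturation = (number of rings) + (number of π bonds).
Ring closures in the SMILES: 1.
π bonds: 7 double bonds (each 1 DoU) → 7 DoU from unsaturation.
Total DoU = 1 + 7 = 8.

8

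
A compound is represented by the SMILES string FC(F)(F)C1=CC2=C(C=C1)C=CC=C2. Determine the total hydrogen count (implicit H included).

7

Walk through each heavy atom and fill implicit hydrogens from standard valence (C 4, N 3, O 2, S 2, halogen 1):
  atom 1: F (halogen, monovalent) → 0 H
  atom 2: C, bond orders sum to 4 (valence 4) → 0 H
  atom 3: F (halogen, monovalent) → 0 H
  atom 4: F (halogen, monovalent) → 0 H
  atom 5: C, bond orders sum to 4 (valence 4) → 0 H
  atom 6: C, bond orders sum to 3 (valence 4) → 1 H
  atom 7: C, bond orders sum to 4 (valence 4) → 0 H
  atom 8: C, bond orders sum to 4 (valence 4) → 0 H
  atom 9: C, bond orders sum to 3 (valence 4) → 1 H
  atom 10: C, bond orders sum to 3 (valence 4) → 1 H
  atom 11: C, bond orders sum to 3 (valence 4) → 1 H
  atom 12: C, bond orders sum to 3 (valence 4) → 1 H
  atom 13: C, bond orders sum to 3 (valence 4) → 1 H
  atom 14: C, bond orders sum to 3 (valence 4) → 1 H
Total hydrogens: 7.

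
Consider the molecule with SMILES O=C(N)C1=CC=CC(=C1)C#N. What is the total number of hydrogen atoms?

6

Walk through each heavy atom and fill implicit hydrogens from standard valence (C 4, N 3, O 2, S 2, halogen 1):
  atom 1: O, bond orders sum to 2 (valence 2) → 0 H
  atom 2: C, bond orders sum to 4 (valence 4) → 0 H
  atom 3: N, bond orders sum to 1 (valence 3) → 2 H
  atom 4: C, bond orders sum to 4 (valence 4) → 0 H
  atom 5: C, bond orders sum to 3 (valence 4) → 1 H
  atom 6: C, bond orders sum to 3 (valence 4) → 1 H
  atom 7: C, bond orders sum to 3 (valence 4) → 1 H
  atom 8: C, bond orders sum to 4 (valence 4) → 0 H
  atom 9: C, bond orders sum to 3 (valence 4) → 1 H
  atom 10: C, bond orders sum to 4 (valence 4) → 0 H
  atom 11: N, bond orders sum to 3 (valence 3) → 0 H
Total hydrogens: 6.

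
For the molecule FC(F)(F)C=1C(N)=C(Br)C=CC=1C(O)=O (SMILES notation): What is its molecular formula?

C8H5BrF3NO2

Walk through each heavy atom and fill implicit hydrogens from standard valence (C 4, N 3, O 2, S 2, halogen 1):
  atom 1: F (halogen, monovalent) → 0 H
  atom 2: C, bond orders sum to 4 (valence 4) → 0 H
  atom 3: F (halogen, monovalent) → 0 H
  atom 4: F (halogen, monovalent) → 0 H
  atom 5: C, bond orders sum to 4 (valence 4) → 0 H
  atom 6: C, bond orders sum to 4 (valence 4) → 0 H
  atom 7: N, bond orders sum to 1 (valence 3) → 2 H
  atom 8: C, bond orders sum to 4 (valence 4) → 0 H
  atom 9: Br (halogen, monovalent) → 0 H
  atom 10: C, bond orders sum to 3 (valence 4) → 1 H
  atom 11: C, bond orders sum to 3 (valence 4) → 1 H
  atom 12: C, bond orders sum to 4 (valence 4) → 0 H
  atom 13: C, bond orders sum to 4 (valence 4) → 0 H
  atom 14: O, bond orders sum to 1 (valence 2) → 1 H
  atom 15: O, bond orders sum to 2 (valence 2) → 0 H
Totals → C:8, H:5, Br:1, F:3, N:1, O:2.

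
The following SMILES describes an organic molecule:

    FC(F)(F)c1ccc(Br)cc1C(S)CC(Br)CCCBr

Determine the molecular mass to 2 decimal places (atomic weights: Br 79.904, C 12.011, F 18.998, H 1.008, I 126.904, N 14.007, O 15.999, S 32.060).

499.02 g/mol

First, the molecular formula is C13H14Br3F3S (counting implicit H from valence).
  Br: 3 × 79.904 = 239.712
  C: 13 × 12.011 = 156.143
  F: 3 × 18.998 = 56.994
  H: 14 × 1.008 = 14.112
  S: 1 × 32.060 = 32.060
Sum: 3×79.904 + 13×12.011 + 3×18.998 + 14×1.008 + 1×32.060 = 499.021 → 499.02 g/mol.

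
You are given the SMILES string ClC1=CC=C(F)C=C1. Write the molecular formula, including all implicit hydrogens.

Walk through each heavy atom and fill implicit hydrogens from standard valence (C 4, N 3, O 2, S 2, halogen 1):
  atom 1: Cl (halogen, monovalent) → 0 H
  atom 2: C, bond orders sum to 4 (valence 4) → 0 H
  atom 3: C, bond orders sum to 3 (valence 4) → 1 H
  atom 4: C, bond orders sum to 3 (valence 4) → 1 H
  atom 5: C, bond orders sum to 4 (valence 4) → 0 H
  atom 6: F (halogen, monovalent) → 0 H
  atom 7: C, bond orders sum to 3 (valence 4) → 1 H
  atom 8: C, bond orders sum to 3 (valence 4) → 1 H
Totals → C:6, H:4, Cl:1, F:1.
In Hill order: C6H4ClF.

C6H4ClF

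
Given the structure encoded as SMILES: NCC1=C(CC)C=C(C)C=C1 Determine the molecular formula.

C10H15N

Walk through each heavy atom and fill implicit hydrogens from standard valence (C 4, N 3, O 2, S 2, halogen 1):
  atom 1: N, bond orders sum to 1 (valence 3) → 2 H
  atom 2: C, bond orders sum to 2 (valence 4) → 2 H
  atom 3: C, bond orders sum to 4 (valence 4) → 0 H
  atom 4: C, bond orders sum to 4 (valence 4) → 0 H
  atom 5: C, bond orders sum to 2 (valence 4) → 2 H
  atom 6: C, bond orders sum to 1 (valence 4) → 3 H
  atom 7: C, bond orders sum to 3 (valence 4) → 1 H
  atom 8: C, bond orders sum to 4 (valence 4) → 0 H
  atom 9: C, bond orders sum to 1 (valence 4) → 3 H
  atom 10: C, bond orders sum to 3 (valence 4) → 1 H
  atom 11: C, bond orders sum to 3 (valence 4) → 1 H
Totals → C:10, H:15, N:1.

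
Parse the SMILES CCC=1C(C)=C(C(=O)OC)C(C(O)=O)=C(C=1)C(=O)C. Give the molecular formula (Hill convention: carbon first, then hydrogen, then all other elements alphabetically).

Walk through each heavy atom and fill implicit hydrogens from standard valence (C 4, N 3, O 2, S 2, halogen 1):
  atom 1: C, bond orders sum to 1 (valence 4) → 3 H
  atom 2: C, bond orders sum to 2 (valence 4) → 2 H
  atom 3: C, bond orders sum to 4 (valence 4) → 0 H
  atom 4: C, bond orders sum to 4 (valence 4) → 0 H
  atom 5: C, bond orders sum to 1 (valence 4) → 3 H
  atom 6: C, bond orders sum to 4 (valence 4) → 0 H
  atom 7: C, bond orders sum to 4 (valence 4) → 0 H
  atom 8: O, bond orders sum to 2 (valence 2) → 0 H
  atom 9: O, bond orders sum to 2 (valence 2) → 0 H
  atom 10: C, bond orders sum to 1 (valence 4) → 3 H
  atom 11: C, bond orders sum to 4 (valence 4) → 0 H
  atom 12: C, bond orders sum to 4 (valence 4) → 0 H
  atom 13: O, bond orders sum to 1 (valence 2) → 1 H
  atom 14: O, bond orders sum to 2 (valence 2) → 0 H
  atom 15: C, bond orders sum to 4 (valence 4) → 0 H
  atom 16: C, bond orders sum to 3 (valence 4) → 1 H
  atom 17: C, bond orders sum to 4 (valence 4) → 0 H
  atom 18: O, bond orders sum to 2 (valence 2) → 0 H
  atom 19: C, bond orders sum to 1 (valence 4) → 3 H
Totals → C:14, H:16, O:5.

C14H16O5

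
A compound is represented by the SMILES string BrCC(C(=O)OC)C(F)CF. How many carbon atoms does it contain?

6

Count every carbon token in the SMILES (each C, including those in ring-closure positions and inside branches).
Carbon count: 6.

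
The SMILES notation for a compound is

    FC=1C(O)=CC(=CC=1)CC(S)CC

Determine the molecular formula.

Walk through each heavy atom and fill implicit hydrogens from standard valence (C 4, N 3, O 2, S 2, halogen 1):
  atom 1: F (halogen, monovalent) → 0 H
  atom 2: C, bond orders sum to 4 (valence 4) → 0 H
  atom 3: C, bond orders sum to 4 (valence 4) → 0 H
  atom 4: O, bond orders sum to 1 (valence 2) → 1 H
  atom 5: C, bond orders sum to 3 (valence 4) → 1 H
  atom 6: C, bond orders sum to 4 (valence 4) → 0 H
  atom 7: C, bond orders sum to 3 (valence 4) → 1 H
  atom 8: C, bond orders sum to 3 (valence 4) → 1 H
  atom 9: C, bond orders sum to 2 (valence 4) → 2 H
  atom 10: C, bond orders sum to 3 (valence 4) → 1 H
  atom 11: S, bond orders sum to 1 (valence 2) → 1 H
  atom 12: C, bond orders sum to 2 (valence 4) → 2 H
  atom 13: C, bond orders sum to 1 (valence 4) → 3 H
Totals → C:10, H:13, F:1, O:1, S:1.
In Hill order: C10H13FOS.

C10H13FOS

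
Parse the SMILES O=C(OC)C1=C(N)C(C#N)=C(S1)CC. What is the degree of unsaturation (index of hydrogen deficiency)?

Molecular formula: C9H10N2O2S.
DoU = (2C + 2 + N − H − X) / 2, where X is the halogen count and O/S are ignored.
    = (2·9 + 2 + 2 − 10 − 0) / 2 = 12 / 2 = 6.

6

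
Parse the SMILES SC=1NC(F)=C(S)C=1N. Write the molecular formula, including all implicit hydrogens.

C4H5FN2S2

Walk through each heavy atom and fill implicit hydrogens from standard valence (C 4, N 3, O 2, S 2, halogen 1):
  atom 1: S, bond orders sum to 1 (valence 2) → 1 H
  atom 2: C, bond orders sum to 4 (valence 4) → 0 H
  atom 3: N, bond orders sum to 2 (valence 3) → 1 H
  atom 4: C, bond orders sum to 4 (valence 4) → 0 H
  atom 5: F (halogen, monovalent) → 0 H
  atom 6: C, bond orders sum to 4 (valence 4) → 0 H
  atom 7: S, bond orders sum to 1 (valence 2) → 1 H
  atom 8: C, bond orders sum to 4 (valence 4) → 0 H
  atom 9: N, bond orders sum to 1 (valence 3) → 2 H
Totals → C:4, H:5, F:1, N:2, S:2.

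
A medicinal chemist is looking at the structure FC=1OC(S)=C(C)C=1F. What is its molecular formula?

Walk through each heavy atom and fill implicit hydrogens from standard valence (C 4, N 3, O 2, S 2, halogen 1):
  atom 1: F (halogen, monovalent) → 0 H
  atom 2: C, bond orders sum to 4 (valence 4) → 0 H
  atom 3: O, bond orders sum to 2 (valence 2) → 0 H
  atom 4: C, bond orders sum to 4 (valence 4) → 0 H
  atom 5: S, bond orders sum to 1 (valence 2) → 1 H
  atom 6: C, bond orders sum to 4 (valence 4) → 0 H
  atom 7: C, bond orders sum to 1 (valence 4) → 3 H
  atom 8: C, bond orders sum to 4 (valence 4) → 0 H
  atom 9: F (halogen, monovalent) → 0 H
Totals → C:5, H:4, F:2, O:1, S:1.

C5H4F2OS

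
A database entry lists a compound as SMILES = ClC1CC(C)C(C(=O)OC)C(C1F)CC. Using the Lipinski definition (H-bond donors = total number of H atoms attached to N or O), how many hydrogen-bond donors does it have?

Donors: find every N or O and count the H atoms it carries.
  atom 8 (O): bond orders sum to 2 → 0 H
  atom 9 (O): bond orders sum to 2 → 0 H
Lipinski HBD = 0.

0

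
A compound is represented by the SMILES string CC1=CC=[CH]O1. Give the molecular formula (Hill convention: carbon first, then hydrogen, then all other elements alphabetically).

Walk through each heavy atom and fill implicit hydrogens from standard valence (C 4, N 3, O 2, S 2, halogen 1):
  atom 1: C, bond orders sum to 1 (valence 4) → 3 H
  atom 2: C, bond orders sum to 4 (valence 4) → 0 H
  atom 3: C, bond orders sum to 3 (valence 4) → 1 H
  atom 4: C, bond orders sum to 3 (valence 4) → 1 H
  atom 5: C with explicit H count 1
  atom 6: O, bond orders sum to 2 (valence 2) → 0 H
Totals → C:5, H:6, O:1.

C5H6O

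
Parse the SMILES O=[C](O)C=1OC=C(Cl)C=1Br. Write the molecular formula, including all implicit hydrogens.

C5H2BrClO3

Walk through each heavy atom and fill implicit hydrogens from standard valence (C 4, N 3, O 2, S 2, halogen 1):
  atom 1: O, bond orders sum to 2 (valence 2) → 0 H
  atom 2: C with explicit H count 0
  atom 3: O, bond orders sum to 1 (valence 2) → 1 H
  atom 4: C, bond orders sum to 4 (valence 4) → 0 H
  atom 5: O, bond orders sum to 2 (valence 2) → 0 H
  atom 6: C, bond orders sum to 3 (valence 4) → 1 H
  atom 7: C, bond orders sum to 4 (valence 4) → 0 H
  atom 8: Cl (halogen, monovalent) → 0 H
  atom 9: C, bond orders sum to 4 (valence 4) → 0 H
  atom 10: Br (halogen, monovalent) → 0 H
Totals → C:5, H:2, Br:1, Cl:1, O:3.
In Hill order: C5H2BrClO3.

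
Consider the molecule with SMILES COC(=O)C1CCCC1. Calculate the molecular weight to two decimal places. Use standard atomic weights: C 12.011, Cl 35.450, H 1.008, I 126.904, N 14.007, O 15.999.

128.17 g/mol

First, the molecular formula is C7H12O2 (counting implicit H from valence).
  C: 7 × 12.011 = 84.077
  H: 12 × 1.008 = 12.096
  O: 2 × 15.999 = 31.998
Sum: 7×12.011 + 12×1.008 + 2×15.999 = 128.171 → 128.17 g/mol.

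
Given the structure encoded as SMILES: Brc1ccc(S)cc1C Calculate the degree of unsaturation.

Molecular formula: C7H7BrS.
DoU = (2C + 2 + N − H − X) / 2, where X is the halogen count and O/S are ignored.
    = (2·7 + 2 + 0 − 7 − 1) / 2 = 8 / 2 = 4.

4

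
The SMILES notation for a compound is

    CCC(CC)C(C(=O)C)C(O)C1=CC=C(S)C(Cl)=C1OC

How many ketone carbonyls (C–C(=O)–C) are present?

1

The ketone motif appears at heavy-atom position 7 in the SMILES.
Other groups present: 1 ether, 1 hydroxyl, 1 thiol.
Ketone count: 1.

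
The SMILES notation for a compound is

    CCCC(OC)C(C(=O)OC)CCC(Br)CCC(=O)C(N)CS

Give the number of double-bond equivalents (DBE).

Degree of unsaturation = (number of rings) + (number of π bonds).
Ring closures in the SMILES: 0.
π bonds: 2 double bonds (each 1 DoU) → 2 DoU from unsaturation.
Total DoU = 0 + 2 = 2.

2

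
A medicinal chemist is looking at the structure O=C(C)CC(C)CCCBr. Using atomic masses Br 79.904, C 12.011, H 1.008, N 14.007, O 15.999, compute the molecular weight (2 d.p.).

207.11 g/mol

First, the molecular formula is C8H15BrO (counting implicit H from valence).
  Br: 1 × 79.904 = 79.904
  C: 8 × 12.011 = 96.088
  H: 15 × 1.008 = 15.120
  O: 1 × 15.999 = 15.999
Sum: 1×79.904 + 8×12.011 + 15×1.008 + 1×15.999 = 207.111 → 207.11 g/mol.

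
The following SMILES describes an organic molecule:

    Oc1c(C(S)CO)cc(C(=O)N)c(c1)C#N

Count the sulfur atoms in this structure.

1

Scan the SMILES for S atoms (remember two-letter symbols like Cl and Br are single atoms).
Sulfur count: 1.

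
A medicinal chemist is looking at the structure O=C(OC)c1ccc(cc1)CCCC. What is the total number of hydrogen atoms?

Walk through each heavy atom and fill implicit hydrogens from standard valence (C 4, N 3, O 2, S 2, halogen 1); for lowercase aromatic atoms, an aromatic c carries 1 H when it has two neighbours and 0 H with three, and aromatic n carries 0 H:
  atom 1: O, bond orders sum to 2 (valence 2) → 0 H
  atom 2: C, bond orders sum to 4 (valence 4) → 0 H
  atom 3: O, bond orders sum to 2 (valence 2) → 0 H
  atom 4: C, bond orders sum to 1 (valence 4) → 3 H
  atom 5: aromatic c, 3 neighbours → 0 H
  atom 6: aromatic c, 2 neighbours → 1 H
  atom 7: aromatic c, 2 neighbours → 1 H
  atom 8: aromatic c, 3 neighbours → 0 H
  atom 9: aromatic c, 2 neighbours → 1 H
  atom 10: aromatic c, 2 neighbours → 1 H
  atom 11: C, bond orders sum to 2 (valence 4) → 2 H
  atom 12: C, bond orders sum to 2 (valence 4) → 2 H
  atom 13: C, bond orders sum to 2 (valence 4) → 2 H
  atom 14: C, bond orders sum to 1 (valence 4) → 3 H
Total hydrogens: 16.

16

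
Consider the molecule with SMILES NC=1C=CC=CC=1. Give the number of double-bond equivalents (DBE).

Molecular formula: C6H7N.
DoU = (2C + 2 + N − H − X) / 2, where X is the halogen count and O/S are ignored.
    = (2·6 + 2 + 1 − 7 − 0) / 2 = 8 / 2 = 4.

4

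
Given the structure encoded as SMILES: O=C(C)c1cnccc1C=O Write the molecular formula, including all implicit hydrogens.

C8H7NO2

Walk through each heavy atom and fill implicit hydrogens from standard valence (C 4, N 3, O 2, S 2, halogen 1); for lowercase aromatic atoms, an aromatic c carries 1 H when it has two neighbours and 0 H with three, and aromatic n carries 0 H:
  atom 1: O, bond orders sum to 2 (valence 2) → 0 H
  atom 2: C, bond orders sum to 4 (valence 4) → 0 H
  atom 3: C, bond orders sum to 1 (valence 4) → 3 H
  atom 4: aromatic c, 3 neighbours → 0 H
  atom 5: aromatic c, 2 neighbours → 1 H
  atom 6: aromatic n, 2 neighbours → 0 H
  atom 7: aromatic c, 2 neighbours → 1 H
  atom 8: aromatic c, 2 neighbours → 1 H
  atom 9: aromatic c, 3 neighbours → 0 H
  atom 10: C, bond orders sum to 3 (valence 4) → 1 H
  atom 11: O, bond orders sum to 2 (valence 2) → 0 H
Totals → C:8, H:7, N:1, O:2.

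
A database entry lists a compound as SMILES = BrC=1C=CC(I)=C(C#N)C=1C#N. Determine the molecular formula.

C8H2BrIN2

Walk through each heavy atom and fill implicit hydrogens from standard valence (C 4, N 3, O 2, S 2, halogen 1):
  atom 1: Br (halogen, monovalent) → 0 H
  atom 2: C, bond orders sum to 4 (valence 4) → 0 H
  atom 3: C, bond orders sum to 3 (valence 4) → 1 H
  atom 4: C, bond orders sum to 3 (valence 4) → 1 H
  atom 5: C, bond orders sum to 4 (valence 4) → 0 H
  atom 6: I (halogen, monovalent) → 0 H
  atom 7: C, bond orders sum to 4 (valence 4) → 0 H
  atom 8: C, bond orders sum to 4 (valence 4) → 0 H
  atom 9: N, bond orders sum to 3 (valence 3) → 0 H
  atom 10: C, bond orders sum to 4 (valence 4) → 0 H
  atom 11: C, bond orders sum to 4 (valence 4) → 0 H
  atom 12: N, bond orders sum to 3 (valence 3) → 0 H
Totals → C:8, H:2, Br:1, I:1, N:2.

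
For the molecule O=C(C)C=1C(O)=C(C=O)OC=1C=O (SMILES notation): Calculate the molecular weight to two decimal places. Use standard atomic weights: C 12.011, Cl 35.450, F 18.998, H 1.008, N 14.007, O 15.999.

182.13 g/mol

First, the molecular formula is C8H6O5 (counting implicit H from valence).
  C: 8 × 12.011 = 96.088
  H: 6 × 1.008 = 6.048
  O: 5 × 15.999 = 79.995
Sum: 8×12.011 + 6×1.008 + 5×15.999 = 182.131 → 182.13 g/mol.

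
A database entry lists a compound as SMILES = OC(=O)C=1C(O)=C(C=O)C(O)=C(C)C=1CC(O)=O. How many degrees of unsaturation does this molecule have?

7

Molecular formula: C11H10O7.
DoU = (2C + 2 + N − H − X) / 2, where X is the halogen count and O/S are ignored.
    = (2·11 + 2 + 0 − 10 − 0) / 2 = 14 / 2 = 7.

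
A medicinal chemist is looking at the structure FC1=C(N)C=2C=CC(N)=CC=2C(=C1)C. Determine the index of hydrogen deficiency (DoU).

Degree of unsaturation = (number of rings) + (number of π bonds).
Ring closures in the SMILES: 2.
π bonds: 5 double bonds (each 1 DoU) → 5 DoU from unsaturation.
Total DoU = 2 + 5 = 7.

7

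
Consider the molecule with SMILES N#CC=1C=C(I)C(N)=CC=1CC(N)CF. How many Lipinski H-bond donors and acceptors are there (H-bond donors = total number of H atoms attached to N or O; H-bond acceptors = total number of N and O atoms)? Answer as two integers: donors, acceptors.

4, 3

Donors: find every N or O and count the H atoms it carries.
  atom 1 (N): bond orders sum to 3 → 0 H
  atom 8 (N): bond orders sum to 1 → 2 H
  atom 13 (N): bond orders sum to 1 → 2 H
Lipinski HBD = 4.
Acceptors: N atoms = 3, O atoms = 0 → HBA = 3.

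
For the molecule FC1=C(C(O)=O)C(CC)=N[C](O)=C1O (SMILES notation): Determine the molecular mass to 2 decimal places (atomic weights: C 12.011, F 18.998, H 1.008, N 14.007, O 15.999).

First, the molecular formula is C8H8FNO4 (counting implicit H from valence).
  C: 8 × 12.011 = 96.088
  F: 1 × 18.998 = 18.998
  H: 8 × 1.008 = 8.064
  N: 1 × 14.007 = 14.007
  O: 4 × 15.999 = 63.996
Sum: 8×12.011 + 1×18.998 + 8×1.008 + 1×14.007 + 4×15.999 = 201.153 → 201.15 g/mol.

201.15 g/mol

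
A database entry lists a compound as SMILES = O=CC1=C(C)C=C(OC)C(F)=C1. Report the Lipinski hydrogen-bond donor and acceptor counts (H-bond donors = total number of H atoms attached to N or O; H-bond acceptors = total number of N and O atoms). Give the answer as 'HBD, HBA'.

Donors: find every N or O and count the H atoms it carries.
  atom 1 (O): bond orders sum to 2 → 0 H
  atom 8 (O): bond orders sum to 2 → 0 H
Lipinski HBD = 0.
Acceptors: N atoms = 0, O atoms = 2 → HBA = 2.

0, 2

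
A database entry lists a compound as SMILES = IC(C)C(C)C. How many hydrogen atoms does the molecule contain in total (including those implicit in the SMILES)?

Walk through each heavy atom and fill implicit hydrogens from standard valence (C 4, N 3, O 2, S 2, halogen 1):
  atom 1: I (halogen, monovalent) → 0 H
  atom 2: C, bond orders sum to 3 (valence 4) → 1 H
  atom 3: C, bond orders sum to 1 (valence 4) → 3 H
  atom 4: C, bond orders sum to 3 (valence 4) → 1 H
  atom 5: C, bond orders sum to 1 (valence 4) → 3 H
  atom 6: C, bond orders sum to 1 (valence 4) → 3 H
Total hydrogens: 11.

11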